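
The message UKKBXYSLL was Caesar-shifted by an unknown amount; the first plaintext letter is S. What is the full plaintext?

SIIZVWQJJ

From the crib: U(20)−S(18)=2, so the shift is 2.
Subtract 2 from each ciphertext letter:
U(20): 20−2=18 → S
K(10): 10−2=8 → I
K(10): 10−2=8 → I
B(1): 1−2=-1≡25 → Z
X(23): 23−2=21 → V
Y(24): 24−2=22 → W
S(18): 18−2=16 → Q
L(11): 11−2=9 → J
L(11): 11−2=9 → J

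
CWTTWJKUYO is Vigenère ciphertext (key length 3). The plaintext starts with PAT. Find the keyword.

Subtract each crib letter from the matching ciphertext letter (mod 26):
C(2)−P(15)=-13≡13 → N
W(22)−A(0)=22 → W
T(19)−T(19)=0 → A

NWA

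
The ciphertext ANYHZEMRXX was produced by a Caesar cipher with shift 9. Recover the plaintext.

REPYQVDIOO

A(0): 0−9=-9≡17 → R
N(13): 13−9=4 → E
Y(24): 24−9=15 → P
H(7): 7−9=-2≡24 → Y
Z(25): 25−9=16 → Q
E(4): 4−9=-5≡21 → V
M(12): 12−9=3 → D
R(17): 17−9=8 → I
X(23): 23−9=14 → O
X(23): 23−9=14 → O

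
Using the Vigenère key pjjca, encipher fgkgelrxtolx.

Repeat the key across the message: pjjcapjjcapj
f(5)+p(15): 20 → u
g(6)+j(9): 15 → p
k(10)+j(9): 19 → t
g(6)+c(2): 8 → i
e(4)+a(0): 4 → e
l(11)+p(15): 26≡0 → a
r(17)+j(9): 26≡0 → a
x(23)+j(9): 32≡6 → g
t(19)+c(2): 21 → v
o(14)+a(0): 14 → o
l(11)+p(15): 26≡0 → a
x(23)+j(9): 32≡6 → g

uptieaagvoag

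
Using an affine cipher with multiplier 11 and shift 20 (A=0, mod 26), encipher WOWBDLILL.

W(22): 11·22+20=262≡2 → C
O(14): 11·14+20=174≡18 → S
W(22): 11·22+20=262≡2 → C
B(1): 11·1+20=31≡5 → F
D(3): 11·3+20=53≡1 → B
L(11): 11·11+20=141≡11 → L
I(8): 11·8+20=108≡4 → E
L(11): 11·11+20=141≡11 → L
L(11): 11·11+20=141≡11 → L

CSCFBLELL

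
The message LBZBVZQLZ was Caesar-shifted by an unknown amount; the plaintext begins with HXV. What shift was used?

4

From the crib: L(11)−H(7)=4, so the shift is 4.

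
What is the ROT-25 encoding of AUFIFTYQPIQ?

A(0): 0+25=25 → Z
U(20): 20+25=45≡19 → T
F(5): 5+25=30≡4 → E
I(8): 8+25=33≡7 → H
F(5): 5+25=30≡4 → E
T(19): 19+25=44≡18 → S
Y(24): 24+25=49≡23 → X
Q(16): 16+25=41≡15 → P
P(15): 15+25=40≡14 → O
I(8): 8+25=33≡7 → H
Q(16): 16+25=41≡15 → P

ZTEHESXPOHP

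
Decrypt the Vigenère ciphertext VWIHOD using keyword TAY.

Repeat the key across the ciphertext: TAYTAY
V(21)−T(19): 2 → C
W(22)−A(0): 22 → W
I(8)−Y(24): -16≡10 → K
H(7)−T(19): -12≡14 → O
O(14)−A(0): 14 → O
D(3)−Y(24): -21≡5 → F

CWKOOF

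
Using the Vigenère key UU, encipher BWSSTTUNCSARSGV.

VQMMNNOHWMULMAP

Repeat the key across the message: UUUUUUUUUUUUUUU
B(1)+U(20): 21 → V
W(22)+U(20): 42≡16 → Q
S(18)+U(20): 38≡12 → M
S(18)+U(20): 38≡12 → M
T(19)+U(20): 39≡13 → N
T(19)+U(20): 39≡13 → N
U(20)+U(20): 40≡14 → O
N(13)+U(20): 33≡7 → H
C(2)+U(20): 22 → W
S(18)+U(20): 38≡12 → M
A(0)+U(20): 20 → U
R(17)+U(20): 37≡11 → L
S(18)+U(20): 38≡12 → M
G(6)+U(20): 26≡0 → A
V(21)+U(20): 41≡15 → P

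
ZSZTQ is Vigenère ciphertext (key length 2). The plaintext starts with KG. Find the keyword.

Subtract each crib letter from the matching ciphertext letter (mod 26):
Z(25)−K(10)=15 → P
S(18)−G(6)=12 → M

PM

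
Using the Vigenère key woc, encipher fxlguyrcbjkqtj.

blncianqdfyspx

Repeat the key across the message: wocwocwocwocwo
f(5)+w(22): 27≡1 → b
x(23)+o(14): 37≡11 → l
l(11)+c(2): 13 → n
g(6)+w(22): 28≡2 → c
u(20)+o(14): 34≡8 → i
y(24)+c(2): 26≡0 → a
r(17)+w(22): 39≡13 → n
c(2)+o(14): 16 → q
b(1)+c(2): 3 → d
j(9)+w(22): 31≡5 → f
k(10)+o(14): 24 → y
q(16)+c(2): 18 → s
t(19)+w(22): 41≡15 → p
j(9)+o(14): 23 → x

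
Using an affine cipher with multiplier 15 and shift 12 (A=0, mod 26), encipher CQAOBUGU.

QSMOBAYA

C(2): 15·2+12=42≡16 → Q
Q(16): 15·16+12=252≡18 → S
A(0): 15·0+12=12 → M
O(14): 15·14+12=222≡14 → O
B(1): 15·1+12=27≡1 → B
U(20): 15·20+12=312≡0 → A
G(6): 15·6+12=102≡24 → Y
U(20): 15·20+12=312≡0 → A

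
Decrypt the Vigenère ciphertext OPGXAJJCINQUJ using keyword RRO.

XYSGJVSLUWZGS

Repeat the key across the ciphertext: RRORRORRORROR
O(14)−R(17): -3≡23 → X
P(15)−R(17): -2≡24 → Y
G(6)−O(14): -8≡18 → S
X(23)−R(17): 6 → G
A(0)−R(17): -17≡9 → J
J(9)−O(14): -5≡21 → V
J(9)−R(17): -8≡18 → S
C(2)−R(17): -15≡11 → L
I(8)−O(14): -6≡20 → U
N(13)−R(17): -4≡22 → W
Q(16)−R(17): -1≡25 → Z
U(20)−O(14): 6 → G
J(9)−R(17): -8≡18 → S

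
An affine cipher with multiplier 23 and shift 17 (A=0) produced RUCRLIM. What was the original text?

The inverse of 23 mod 26 is 17, since 23·17=391≡1. Apply D(y)=17·(y−17) mod 26:
R(17): 17·(17−17)=0 → A
U(20): 17·(20−17)=51≡25 → Z
C(2): 17·(2−17)=-255≡5 → F
R(17): 17·(17−17)=0 → A
L(11): 17·(11−17)=-102≡2 → C
I(8): 17·(8−17)=-153≡3 → D
M(12): 17·(12−17)=-85≡19 → T

AZFACDT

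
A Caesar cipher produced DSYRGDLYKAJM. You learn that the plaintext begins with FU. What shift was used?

From the crib: D(3)−F(5)=-2≡24, so the shift is 24.

24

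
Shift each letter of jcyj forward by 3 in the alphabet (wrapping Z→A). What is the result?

j(9): 9+3=12 → m
c(2): 2+3=5 → f
y(24): 24+3=27≡1 → b
j(9): 9+3=12 → m

mfbm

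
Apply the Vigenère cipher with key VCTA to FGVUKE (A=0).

Repeat the key across the message: VCTAVC
F(5)+V(21): 26≡0 → A
G(6)+C(2): 8 → I
V(21)+T(19): 40≡14 → O
U(20)+A(0): 20 → U
K(10)+V(21): 31≡5 → F
E(4)+C(2): 6 → G

AIOUFG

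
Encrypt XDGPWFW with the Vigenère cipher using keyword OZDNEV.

Repeat the key across the message: OZDNEVO
X(23)+O(14): 37≡11 → L
D(3)+Z(25): 28≡2 → C
G(6)+D(3): 9 → J
P(15)+N(13): 28≡2 → C
W(22)+E(4): 26≡0 → A
F(5)+V(21): 26≡0 → A
W(22)+O(14): 36≡10 → K

LCJCAAK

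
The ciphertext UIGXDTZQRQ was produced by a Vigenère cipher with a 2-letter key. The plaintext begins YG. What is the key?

Subtract each crib letter from the matching ciphertext letter (mod 26):
U(20)−Y(24)=-4≡22 → W
I(8)−G(6)=2 → C

WC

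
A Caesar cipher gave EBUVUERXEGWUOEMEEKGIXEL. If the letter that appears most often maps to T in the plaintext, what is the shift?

The most frequent ciphertext letter is E (appears 7 times).
E is position 4; T is position 19.
Shift = -15≡11.

11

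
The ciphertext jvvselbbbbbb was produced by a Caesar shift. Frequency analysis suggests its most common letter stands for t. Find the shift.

8

The most frequent ciphertext letter is b (appears 6 times).
b is position 1; t is position 19.
Shift = -18≡8.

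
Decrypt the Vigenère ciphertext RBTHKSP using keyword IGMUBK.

JVHNJIH

Repeat the key across the ciphertext: IGMUBKI
R(17)−I(8): 9 → J
B(1)−G(6): -5≡21 → V
T(19)−M(12): 7 → H
H(7)−U(20): -13≡13 → N
K(10)−B(1): 9 → J
S(18)−K(10): 8 → I
P(15)−I(8): 7 → H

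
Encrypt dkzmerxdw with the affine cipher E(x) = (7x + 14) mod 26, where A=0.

d(3): 7·3+14=35≡9 → j
k(10): 7·10+14=84≡6 → g
z(25): 7·25+14=189≡7 → h
m(12): 7·12+14=98≡20 → u
e(4): 7·4+14=42≡16 → q
r(17): 7·17+14=133≡3 → d
x(23): 7·23+14=175≡19 → t
d(3): 7·3+14=35≡9 → j
w(22): 7·22+14=168≡12 → m

jghuqdtjm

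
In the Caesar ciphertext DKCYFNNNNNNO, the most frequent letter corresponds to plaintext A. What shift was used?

The most frequent ciphertext letter is N (appears 6 times).
N is position 13; A is position 0.
Shift = 13.

13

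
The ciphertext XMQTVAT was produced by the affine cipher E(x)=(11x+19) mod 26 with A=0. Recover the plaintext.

YXVAMDA

The inverse of 11 mod 26 is 19, since 11·19=209≡1. Apply D(y)=19·(y−19) mod 26:
X(23): 19·(23−19)=76≡24 → Y
M(12): 19·(12−19)=-133≡23 → X
Q(16): 19·(16−19)=-57≡21 → V
T(19): 19·(19−19)=0 → A
V(21): 19·(21−19)=38≡12 → M
A(0): 19·(0−19)=-361≡3 → D
T(19): 19·(19−19)=0 → A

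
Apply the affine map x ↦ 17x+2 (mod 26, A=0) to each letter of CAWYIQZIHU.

C(2): 17·2+2=36≡10 → K
A(0): 17·0+2=2 → C
W(22): 17·22+2=376≡12 → M
Y(24): 17·24+2=410≡20 → U
I(8): 17·8+2=138≡8 → I
Q(16): 17·16+2=274≡14 → O
Z(25): 17·25+2=427≡11 → L
I(8): 17·8+2=138≡8 → I
H(7): 17·7+2=121≡17 → R
U(20): 17·20+2=342≡4 → E

KCMUIOLIRE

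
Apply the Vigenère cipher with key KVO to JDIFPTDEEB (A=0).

TYWPKHNZSL

Repeat the key across the message: KVOKVOKVOK
J(9)+K(10): 19 → T
D(3)+V(21): 24 → Y
I(8)+O(14): 22 → W
F(5)+K(10): 15 → P
P(15)+V(21): 36≡10 → K
T(19)+O(14): 33≡7 → H
D(3)+K(10): 13 → N
E(4)+V(21): 25 → Z
E(4)+O(14): 18 → S
B(1)+K(10): 11 → L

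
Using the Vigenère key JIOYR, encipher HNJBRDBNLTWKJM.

QVXZIMJBJKFSXK

Repeat the key across the message: JIOYRJIOYRJIOY
H(7)+J(9): 16 → Q
N(13)+I(8): 21 → V
J(9)+O(14): 23 → X
B(1)+Y(24): 25 → Z
R(17)+R(17): 34≡8 → I
D(3)+J(9): 12 → M
B(1)+I(8): 9 → J
N(13)+O(14): 27≡1 → B
L(11)+Y(24): 35≡9 → J
T(19)+R(17): 36≡10 → K
W(22)+J(9): 31≡5 → F
K(10)+I(8): 18 → S
J(9)+O(14): 23 → X
M(12)+Y(24): 36≡10 → K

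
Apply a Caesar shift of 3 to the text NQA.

QTD

N(13): 13+3=16 → Q
Q(16): 16+3=19 → T
A(0): 0+3=3 → D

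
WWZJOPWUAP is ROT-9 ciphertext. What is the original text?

W(22): 22−9=13 → N
W(22): 22−9=13 → N
Z(25): 25−9=16 → Q
J(9): 9−9=0 → A
O(14): 14−9=5 → F
P(15): 15−9=6 → G
W(22): 22−9=13 → N
U(20): 20−9=11 → L
A(0): 0−9=-9≡17 → R
P(15): 15−9=6 → G

NNQAFGNLRG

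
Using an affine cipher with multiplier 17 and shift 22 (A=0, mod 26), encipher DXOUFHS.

D(3): 17·3+22=73≡21 → V
X(23): 17·23+22=413≡23 → X
O(14): 17·14+22=260≡0 → A
U(20): 17·20+22=362≡24 → Y
F(5): 17·5+22=107≡3 → D
H(7): 17·7+22=141≡11 → L
S(18): 17·18+22=328≡16 → Q

VXAYDLQ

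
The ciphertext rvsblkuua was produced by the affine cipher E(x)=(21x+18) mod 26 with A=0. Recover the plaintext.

vpatrmkko

The inverse of 21 mod 26 is 5, since 21·5=105≡1. Apply D(y)=5·(y−18) mod 26:
r(17): 5·(17−18)=-5≡21 → v
v(21): 5·(21−18)=15 → p
s(18): 5·(18−18)=0 → a
b(1): 5·(1−18)=-85≡19 → t
l(11): 5·(11−18)=-35≡17 → r
k(10): 5·(10−18)=-40≡12 → m
u(20): 5·(20−18)=10 → k
u(20): 5·(20−18)=10 → k
a(0): 5·(0−18)=-90≡14 → o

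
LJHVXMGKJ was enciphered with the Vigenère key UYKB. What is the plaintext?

RLXUDOWJP

Repeat the key across the ciphertext: UYKBUYKBU
L(11)−U(20): -9≡17 → R
J(9)−Y(24): -15≡11 → L
H(7)−K(10): -3≡23 → X
V(21)−B(1): 20 → U
X(23)−U(20): 3 → D
M(12)−Y(24): -12≡14 → O
G(6)−K(10): -4≡22 → W
K(10)−B(1): 9 → J
J(9)−U(20): -11≡15 → P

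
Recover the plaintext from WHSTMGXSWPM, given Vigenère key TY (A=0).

Repeat the key across the ciphertext: TYTYTYTYTYT
W(22)−T(19): 3 → D
H(7)−Y(24): -17≡9 → J
S(18)−T(19): -1≡25 → Z
T(19)−Y(24): -5≡21 → V
M(12)−T(19): -7≡19 → T
G(6)−Y(24): -18≡8 → I
X(23)−T(19): 4 → E
S(18)−Y(24): -6≡20 → U
W(22)−T(19): 3 → D
P(15)−Y(24): -9≡17 → R
M(12)−T(19): -7≡19 → T

DJZVTIEUDRT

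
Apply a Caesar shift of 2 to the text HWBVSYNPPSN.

JYDXUAPRRUP

H(7): 7+2=9 → J
W(22): 22+2=24 → Y
B(1): 1+2=3 → D
V(21): 21+2=23 → X
S(18): 18+2=20 → U
Y(24): 24+2=26≡0 → A
N(13): 13+2=15 → P
P(15): 15+2=17 → R
P(15): 15+2=17 → R
S(18): 18+2=20 → U
N(13): 13+2=15 → P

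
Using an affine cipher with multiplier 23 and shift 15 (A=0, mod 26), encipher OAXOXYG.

ZPYZYVX

O(14): 23·14+15=337≡25 → Z
A(0): 23·0+15=15 → P
X(23): 23·23+15=544≡24 → Y
O(14): 23·14+15=337≡25 → Z
X(23): 23·23+15=544≡24 → Y
Y(24): 23·24+15=567≡21 → V
G(6): 23·6+15=153≡23 → X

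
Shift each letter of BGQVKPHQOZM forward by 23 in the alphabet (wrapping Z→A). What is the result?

YDNSHMENLWJ

B(1): 1+23=24 → Y
G(6): 6+23=29≡3 → D
Q(16): 16+23=39≡13 → N
V(21): 21+23=44≡18 → S
K(10): 10+23=33≡7 → H
P(15): 15+23=38≡12 → M
H(7): 7+23=30≡4 → E
Q(16): 16+23=39≡13 → N
O(14): 14+23=37≡11 → L
Z(25): 25+23=48≡22 → W
M(12): 12+23=35≡9 → J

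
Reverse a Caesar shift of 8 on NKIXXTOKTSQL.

FCAPPLGCLKID

N(13): 13−8=5 → F
K(10): 10−8=2 → C
I(8): 8−8=0 → A
X(23): 23−8=15 → P
X(23): 23−8=15 → P
T(19): 19−8=11 → L
O(14): 14−8=6 → G
K(10): 10−8=2 → C
T(19): 19−8=11 → L
S(18): 18−8=10 → K
Q(16): 16−8=8 → I
L(11): 11−8=3 → D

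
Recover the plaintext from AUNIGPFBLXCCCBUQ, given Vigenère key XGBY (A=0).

DOMKJJEDORBEFVTS

Repeat the key across the ciphertext: XGBYXGBYXGBYXGBY
A(0)−X(23): -23≡3 → D
U(20)−G(6): 14 → O
N(13)−B(1): 12 → M
I(8)−Y(24): -16≡10 → K
G(6)−X(23): -17≡9 → J
P(15)−G(6): 9 → J
F(5)−B(1): 4 → E
B(1)−Y(24): -23≡3 → D
L(11)−X(23): -12≡14 → O
X(23)−G(6): 17 → R
C(2)−B(1): 1 → B
C(2)−Y(24): -22≡4 → E
C(2)−X(23): -21≡5 → F
B(1)−G(6): -5≡21 → V
U(20)−B(1): 19 → T
Q(16)−Y(24): -8≡18 → S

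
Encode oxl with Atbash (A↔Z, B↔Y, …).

lco

o(14) → l(11)
x(23) → c(2)
l(11) → o(14)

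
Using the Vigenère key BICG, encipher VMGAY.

WUIGZ

Repeat the key across the message: BICGB
V(21)+B(1): 22 → W
M(12)+I(8): 20 → U
G(6)+C(2): 8 → I
A(0)+G(6): 6 → G
Y(24)+B(1): 25 → Z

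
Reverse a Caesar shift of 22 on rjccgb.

r(17): 17−22=-5≡21 → v
j(9): 9−22=-13≡13 → n
c(2): 2−22=-20≡6 → g
c(2): 2−22=-20≡6 → g
g(6): 6−22=-16≡10 → k
b(1): 1−22=-21≡5 → f

vnggkf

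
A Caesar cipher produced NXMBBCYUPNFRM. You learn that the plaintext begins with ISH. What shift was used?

5

From the crib: N(13)−I(8)=5, so the shift is 5.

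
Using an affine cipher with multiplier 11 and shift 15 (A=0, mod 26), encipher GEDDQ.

G(6): 11·6+15=81≡3 → D
E(4): 11·4+15=59≡7 → H
D(3): 11·3+15=48≡22 → W
D(3): 11·3+15=48≡22 → W
Q(16): 11·16+15=191≡9 → J

DHWWJ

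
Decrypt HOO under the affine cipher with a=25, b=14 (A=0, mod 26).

The inverse of 25 mod 26 is 25, since 25·25=625≡1. Apply D(y)=25·(y−14) mod 26:
H(7): 25·(7−14)=-175≡7 → H
O(14): 25·(14−14)=0 → A
O(14): 25·(14−14)=0 → A

HAA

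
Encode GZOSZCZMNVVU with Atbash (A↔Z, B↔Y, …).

G(6) → T(19)
Z(25) → A(0)
O(14) → L(11)
S(18) → H(7)
Z(25) → A(0)
C(2) → X(23)
Z(25) → A(0)
M(12) → N(13)
N(13) → M(12)
V(21) → E(4)
V(21) → E(4)
U(20) → F(5)

TALHAXANMEEF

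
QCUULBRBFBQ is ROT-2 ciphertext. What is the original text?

OASSJZPZDZO

Q(16): 16−2=14 → O
C(2): 2−2=0 → A
U(20): 20−2=18 → S
U(20): 20−2=18 → S
L(11): 11−2=9 → J
B(1): 1−2=-1≡25 → Z
R(17): 17−2=15 → P
B(1): 1−2=-1≡25 → Z
F(5): 5−2=3 → D
B(1): 1−2=-1≡25 → Z
Q(16): 16−2=14 → O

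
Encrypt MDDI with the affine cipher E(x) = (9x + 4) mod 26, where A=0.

IFFY

M(12): 9·12+4=112≡8 → I
D(3): 9·3+4=31≡5 → F
D(3): 9·3+4=31≡5 → F
I(8): 9·8+4=76≡24 → Y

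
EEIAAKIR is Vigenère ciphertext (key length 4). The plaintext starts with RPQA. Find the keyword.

Subtract each crib letter from the matching ciphertext letter (mod 26):
E(4)−R(17)=-13≡13 → N
E(4)−P(15)=-11≡15 → P
I(8)−Q(16)=-8≡18 → S
A(0)−A(0)=0 → A

NPSA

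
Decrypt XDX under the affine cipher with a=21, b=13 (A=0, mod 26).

YCY

The inverse of 21 mod 26 is 5, since 21·5=105≡1. Apply D(y)=5·(y−13) mod 26:
X(23): 5·(23−13)=50≡24 → Y
D(3): 5·(3−13)=-50≡2 → C
X(23): 5·(23−13)=50≡24 → Y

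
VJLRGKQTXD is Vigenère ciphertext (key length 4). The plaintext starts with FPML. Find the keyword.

Subtract each crib letter from the matching ciphertext letter (mod 26):
V(21)−F(5)=16 → Q
J(9)−P(15)=-6≡20 → U
L(11)−M(12)=-1≡25 → Z
R(17)−L(11)=6 → G

QUZG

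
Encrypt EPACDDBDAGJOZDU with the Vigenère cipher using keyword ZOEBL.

DDEDOCPHBRICDEF

Repeat the key across the message: ZOEBLZOEBLZOEBL
E(4)+Z(25): 29≡3 → D
P(15)+O(14): 29≡3 → D
A(0)+E(4): 4 → E
C(2)+B(1): 3 → D
D(3)+L(11): 14 → O
D(3)+Z(25): 28≡2 → C
B(1)+O(14): 15 → P
D(3)+E(4): 7 → H
A(0)+B(1): 1 → B
G(6)+L(11): 17 → R
J(9)+Z(25): 34≡8 → I
O(14)+O(14): 28≡2 → C
Z(25)+E(4): 29≡3 → D
D(3)+B(1): 4 → E
U(20)+L(11): 31≡5 → F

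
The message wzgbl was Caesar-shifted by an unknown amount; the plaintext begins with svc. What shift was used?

4

From the crib: w(22)−s(18)=4, so the shift is 4.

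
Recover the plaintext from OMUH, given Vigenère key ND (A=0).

BJHE

Repeat the key across the ciphertext: NDND
O(14)−N(13): 1 → B
M(12)−D(3): 9 → J
U(20)−N(13): 7 → H
H(7)−D(3): 4 → E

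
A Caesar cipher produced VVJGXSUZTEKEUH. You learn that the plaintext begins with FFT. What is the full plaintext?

FFTQHCEJDOUOER

From the crib: V(21)−F(5)=16, so the shift is 16.
Subtract 16 from each ciphertext letter:
V(21): 21−16=5 → F
V(21): 21−16=5 → F
J(9): 9−16=-7≡19 → T
G(6): 6−16=-10≡16 → Q
X(23): 23−16=7 → H
S(18): 18−16=2 → C
U(20): 20−16=4 → E
Z(25): 25−16=9 → J
T(19): 19−16=3 → D
E(4): 4−16=-12≡14 → O
K(10): 10−16=-6≡20 → U
E(4): 4−16=-12≡14 → O
U(20): 20−16=4 → E
H(7): 7−16=-9≡17 → R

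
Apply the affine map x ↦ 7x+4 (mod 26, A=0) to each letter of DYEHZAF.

D(3): 7·3+4=25 → Z
Y(24): 7·24+4=172≡16 → Q
E(4): 7·4+4=32≡6 → G
H(7): 7·7+4=53≡1 → B
Z(25): 7·25+4=179≡23 → X
A(0): 7·0+4=4 → E
F(5): 7·5+4=39≡13 → N

ZQGBXEN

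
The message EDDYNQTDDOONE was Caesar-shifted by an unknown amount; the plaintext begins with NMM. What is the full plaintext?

From the crib: E(4)−N(13)=-9≡17, so the shift is 17.
Subtract 17 from each ciphertext letter:
E(4): 4−17=-13≡13 → N
D(3): 3−17=-14≡12 → M
D(3): 3−17=-14≡12 → M
Y(24): 24−17=7 → H
N(13): 13−17=-4≡22 → W
Q(16): 16−17=-1≡25 → Z
T(19): 19−17=2 → C
D(3): 3−17=-14≡12 → M
D(3): 3−17=-14≡12 → M
O(14): 14−17=-3≡23 → X
O(14): 14−17=-3≡23 → X
N(13): 13−17=-4≡22 → W
E(4): 4−17=-13≡13 → N

NMMHWZCMMXXWN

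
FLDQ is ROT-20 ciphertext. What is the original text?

LRJW

F(5): 5−20=-15≡11 → L
L(11): 11−20=-9≡17 → R
D(3): 3−20=-17≡9 → J
Q(16): 16−20=-4≡22 → W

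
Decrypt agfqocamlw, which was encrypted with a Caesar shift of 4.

a(0): 0−4=-4≡22 → w
g(6): 6−4=2 → c
f(5): 5−4=1 → b
q(16): 16−4=12 → m
o(14): 14−4=10 → k
c(2): 2−4=-2≡24 → y
a(0): 0−4=-4≡22 → w
m(12): 12−4=8 → i
l(11): 11−4=7 → h
w(22): 22−4=18 → s

wcbmkywihs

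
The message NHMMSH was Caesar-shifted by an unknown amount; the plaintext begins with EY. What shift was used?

9

From the crib: N(13)−E(4)=9, so the shift is 9.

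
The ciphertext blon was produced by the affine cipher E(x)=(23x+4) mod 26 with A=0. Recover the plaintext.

bpox

The inverse of 23 mod 26 is 17, since 23·17=391≡1. Apply D(y)=17·(y−4) mod 26:
b(1): 17·(1−4)=-51≡1 → b
l(11): 17·(11−4)=119≡15 → p
o(14): 17·(14−4)=170≡14 → o
n(13): 17·(13−4)=153≡23 → x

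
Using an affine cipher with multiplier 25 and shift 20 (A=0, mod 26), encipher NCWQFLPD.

N(13): 25·13+20=345≡7 → H
C(2): 25·2+20=70≡18 → S
W(22): 25·22+20=570≡24 → Y
Q(16): 25·16+20=420≡4 → E
F(5): 25·5+20=145≡15 → P
L(11): 25·11+20=295≡9 → J
P(15): 25·15+20=395≡5 → F
D(3): 25·3+20=95≡17 → R

HSYEPJFR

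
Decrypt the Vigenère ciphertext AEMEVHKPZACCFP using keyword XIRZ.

Repeat the key across the ciphertext: XIRZXIRZXIRZXI
A(0)−X(23): -23≡3 → D
E(4)−I(8): -4≡22 → W
M(12)−R(17): -5≡21 → V
E(4)−Z(25): -21≡5 → F
V(21)−X(23): -2≡24 → Y
H(7)−I(8): -1≡25 → Z
K(10)−R(17): -7≡19 → T
P(15)−Z(25): -10≡16 → Q
Z(25)−X(23): 2 → C
A(0)−I(8): -8≡18 → S
C(2)−R(17): -15≡11 → L
C(2)−Z(25): -23≡3 → D
F(5)−X(23): -18≡8 → I
P(15)−I(8): 7 → H

DWVFYZTQCSLDIH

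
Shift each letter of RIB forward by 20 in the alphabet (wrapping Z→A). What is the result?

LCV

R(17): 17+20=37≡11 → L
I(8): 8+20=28≡2 → C
B(1): 1+20=21 → V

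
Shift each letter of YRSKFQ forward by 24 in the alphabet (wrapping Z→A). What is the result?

WPQIDO

Y(24): 24+24=48≡22 → W
R(17): 17+24=41≡15 → P
S(18): 18+24=42≡16 → Q
K(10): 10+24=34≡8 → I
F(5): 5+24=29≡3 → D
Q(16): 16+24=40≡14 → O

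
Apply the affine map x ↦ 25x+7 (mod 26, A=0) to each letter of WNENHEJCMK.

LUDUADYFVX

W(22): 25·22+7=557≡11 → L
N(13): 25·13+7=332≡20 → U
E(4): 25·4+7=107≡3 → D
N(13): 25·13+7=332≡20 → U
H(7): 25·7+7=182≡0 → A
E(4): 25·4+7=107≡3 → D
J(9): 25·9+7=232≡24 → Y
C(2): 25·2+7=57≡5 → F
M(12): 25·12+7=307≡21 → V
K(10): 25·10+7=257≡23 → X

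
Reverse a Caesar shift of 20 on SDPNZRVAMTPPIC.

S(18): 18−20=-2≡24 → Y
D(3): 3−20=-17≡9 → J
P(15): 15−20=-5≡21 → V
N(13): 13−20=-7≡19 → T
Z(25): 25−20=5 → F
R(17): 17−20=-3≡23 → X
V(21): 21−20=1 → B
A(0): 0−20=-20≡6 → G
M(12): 12−20=-8≡18 → S
T(19): 19−20=-1≡25 → Z
P(15): 15−20=-5≡21 → V
P(15): 15−20=-5≡21 → V
I(8): 8−20=-12≡14 → O
C(2): 2−20=-18≡8 → I

YJVTFXBGSZVVOI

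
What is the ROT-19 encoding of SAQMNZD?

S(18): 18+19=37≡11 → L
A(0): 0+19=19 → T
Q(16): 16+19=35≡9 → J
M(12): 12+19=31≡5 → F
N(13): 13+19=32≡6 → G
Z(25): 25+19=44≡18 → S
D(3): 3+19=22 → W

LTJFGSW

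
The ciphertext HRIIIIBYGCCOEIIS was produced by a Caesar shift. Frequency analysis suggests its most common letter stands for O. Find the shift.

20

The most frequent ciphertext letter is I (appears 6 times).
I is position 8; O is position 14.
Shift = -6≡20.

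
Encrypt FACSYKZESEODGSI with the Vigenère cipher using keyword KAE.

PAGCYOJEWOOHQSM

Repeat the key across the message: KAEKAEKAEKAEKAE
F(5)+K(10): 15 → P
A(0)+A(0): 0 → A
C(2)+E(4): 6 → G
S(18)+K(10): 28≡2 → C
Y(24)+A(0): 24 → Y
K(10)+E(4): 14 → O
Z(25)+K(10): 35≡9 → J
E(4)+A(0): 4 → E
S(18)+E(4): 22 → W
E(4)+K(10): 14 → O
O(14)+A(0): 14 → O
D(3)+E(4): 7 → H
G(6)+K(10): 16 → Q
S(18)+A(0): 18 → S
I(8)+E(4): 12 → M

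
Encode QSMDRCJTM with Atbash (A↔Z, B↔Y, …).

Q(16) → J(9)
S(18) → H(7)
M(12) → N(13)
D(3) → W(22)
R(17) → I(8)
C(2) → X(23)
J(9) → Q(16)
T(19) → G(6)
M(12) → N(13)

JHNWIXQGN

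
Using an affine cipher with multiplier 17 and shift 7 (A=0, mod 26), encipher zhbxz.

z(25): 17·25+7=432≡16 → q
h(7): 17·7+7=126≡22 → w
b(1): 17·1+7=24 → y
x(23): 17·23+7=398≡8 → i
z(25): 17·25+7=432≡16 → q

qwyiq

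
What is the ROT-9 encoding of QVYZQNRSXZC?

ZEHIZWABGIL

Q(16): 16+9=25 → Z
V(21): 21+9=30≡4 → E
Y(24): 24+9=33≡7 → H
Z(25): 25+9=34≡8 → I
Q(16): 16+9=25 → Z
N(13): 13+9=22 → W
R(17): 17+9=26≡0 → A
S(18): 18+9=27≡1 → B
X(23): 23+9=32≡6 → G
Z(25): 25+9=34≡8 → I
C(2): 2+9=11 → L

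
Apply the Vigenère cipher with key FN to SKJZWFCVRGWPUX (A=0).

XXOMBSHIWTBCZK

Repeat the key across the message: FNFNFNFNFNFNFN
S(18)+F(5): 23 → X
K(10)+N(13): 23 → X
J(9)+F(5): 14 → O
Z(25)+N(13): 38≡12 → M
W(22)+F(5): 27≡1 → B
F(5)+N(13): 18 → S
C(2)+F(5): 7 → H
V(21)+N(13): 34≡8 → I
R(17)+F(5): 22 → W
G(6)+N(13): 19 → T
W(22)+F(5): 27≡1 → B
P(15)+N(13): 28≡2 → C
U(20)+F(5): 25 → Z
X(23)+N(13): 36≡10 → K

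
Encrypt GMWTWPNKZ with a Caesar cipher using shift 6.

MSCZCVTQF

G(6): 6+6=12 → M
M(12): 12+6=18 → S
W(22): 22+6=28≡2 → C
T(19): 19+6=25 → Z
W(22): 22+6=28≡2 → C
P(15): 15+6=21 → V
N(13): 13+6=19 → T
K(10): 10+6=16 → Q
Z(25): 25+6=31≡5 → F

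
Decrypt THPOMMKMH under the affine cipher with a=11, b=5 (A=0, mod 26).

The inverse of 11 mod 26 is 19, since 11·19=209≡1. Apply D(y)=19·(y−5) mod 26:
T(19): 19·(19−5)=266≡6 → G
H(7): 19·(7−5)=38≡12 → M
P(15): 19·(15−5)=190≡8 → I
O(14): 19·(14−5)=171≡15 → P
M(12): 19·(12−5)=133≡3 → D
M(12): 19·(12−5)=133≡3 → D
K(10): 19·(10−5)=95≡17 → R
M(12): 19·(12−5)=133≡3 → D
H(7): 19·(7−5)=38≡12 → M

GMIPDDRDM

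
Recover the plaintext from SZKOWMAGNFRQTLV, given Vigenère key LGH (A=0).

Repeat the key across the ciphertext: LGHLGHLGHLGHLGH
S(18)−L(11): 7 → H
Z(25)−G(6): 19 → T
K(10)−H(7): 3 → D
O(14)−L(11): 3 → D
W(22)−G(6): 16 → Q
M(12)−H(7): 5 → F
A(0)−L(11): -11≡15 → P
G(6)−G(6): 0 → A
N(13)−H(7): 6 → G
F(5)−L(11): -6≡20 → U
R(17)−G(6): 11 → L
Q(16)−H(7): 9 → J
T(19)−L(11): 8 → I
L(11)−G(6): 5 → F
V(21)−H(7): 14 → O

HTDDQFPAGULJIFO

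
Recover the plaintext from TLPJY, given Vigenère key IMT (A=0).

Repeat the key across the ciphertext: IMTIM
T(19)−I(8): 11 → L
L(11)−M(12): -1≡25 → Z
P(15)−T(19): -4≡22 → W
J(9)−I(8): 1 → B
Y(24)−M(12): 12 → M

LZWBM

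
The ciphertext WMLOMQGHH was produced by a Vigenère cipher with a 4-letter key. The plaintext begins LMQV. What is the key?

LAVT

Subtract each crib letter from the matching ciphertext letter (mod 26):
W(22)−L(11)=11 → L
M(12)−M(12)=0 → A
L(11)−Q(16)=-5≡21 → V
O(14)−V(21)=-7≡19 → T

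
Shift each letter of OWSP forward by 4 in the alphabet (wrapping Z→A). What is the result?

O(14): 14+4=18 → S
W(22): 22+4=26≡0 → A
S(18): 18+4=22 → W
P(15): 15+4=19 → T

SAWT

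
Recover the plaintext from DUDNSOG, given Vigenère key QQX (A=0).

Repeat the key across the ciphertext: QQXQQXQ
D(3)−Q(16): -13≡13 → N
U(20)−Q(16): 4 → E
D(3)−X(23): -20≡6 → G
N(13)−Q(16): -3≡23 → X
S(18)−Q(16): 2 → C
O(14)−X(23): -9≡17 → R
G(6)−Q(16): -10≡16 → Q

NEGXCRQ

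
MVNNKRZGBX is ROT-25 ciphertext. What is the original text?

NWOOLSAHCY

M(12): 12−25=-13≡13 → N
V(21): 21−25=-4≡22 → W
N(13): 13−25=-12≡14 → O
N(13): 13−25=-12≡14 → O
K(10): 10−25=-15≡11 → L
R(17): 17−25=-8≡18 → S
Z(25): 25−25=0 → A
G(6): 6−25=-19≡7 → H
B(1): 1−25=-24≡2 → C
X(23): 23−25=-2≡24 → Y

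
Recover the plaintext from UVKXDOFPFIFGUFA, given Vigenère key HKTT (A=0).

Repeat the key across the ciphertext: HKTTHKTTHKTTHKT
U(20)−H(7): 13 → N
V(21)−K(10): 11 → L
K(10)−T(19): -9≡17 → R
X(23)−T(19): 4 → E
D(3)−H(7): -4≡22 → W
O(14)−K(10): 4 → E
F(5)−T(19): -14≡12 → M
P(15)−T(19): -4≡22 → W
F(5)−H(7): -2≡24 → Y
I(8)−K(10): -2≡24 → Y
F(5)−T(19): -14≡12 → M
G(6)−T(19): -13≡13 → N
U(20)−H(7): 13 → N
F(5)−K(10): -5≡21 → V
A(0)−T(19): -19≡7 → H

NLREWEMWYYMNNVH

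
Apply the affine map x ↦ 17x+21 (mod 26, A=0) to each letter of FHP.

CKQ

F(5): 17·5+21=106≡2 → C
H(7): 17·7+21=140≡10 → K
P(15): 17·15+21=276≡16 → Q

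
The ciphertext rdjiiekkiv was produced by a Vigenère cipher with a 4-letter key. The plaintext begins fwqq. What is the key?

mhts

Subtract each crib letter from the matching ciphertext letter (mod 26):
r(17)−f(5)=12 → m
d(3)−w(22)=-19≡7 → h
j(9)−q(16)=-7≡19 → t
i(8)−q(16)=-8≡18 → s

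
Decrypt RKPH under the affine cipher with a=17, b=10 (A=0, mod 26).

FALJ

The inverse of 17 mod 26 is 23, since 17·23=391≡1. Apply D(y)=23·(y−10) mod 26:
R(17): 23·(17−10)=161≡5 → F
K(10): 23·(10−10)=0 → A
P(15): 23·(15−10)=115≡11 → L
H(7): 23·(7−10)=-69≡9 → J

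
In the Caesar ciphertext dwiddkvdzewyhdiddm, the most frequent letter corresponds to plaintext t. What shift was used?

10

The most frequent ciphertext letter is d (appears 7 times).
d is position 3; t is position 19.
Shift = -16≡10.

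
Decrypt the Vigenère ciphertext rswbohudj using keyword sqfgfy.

Repeat the key across the ciphertext: sqfgfysqf
r(17)−s(18): -1≡25 → z
s(18)−q(16): 2 → c
w(22)−f(5): 17 → r
b(1)−g(6): -5≡21 → v
o(14)−f(5): 9 → j
h(7)−y(24): -17≡9 → j
u(20)−s(18): 2 → c
d(3)−q(16): -13≡13 → n
j(9)−f(5): 4 → e

zcrvjjcne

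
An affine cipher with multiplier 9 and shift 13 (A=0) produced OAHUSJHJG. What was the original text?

DNIVPOIOF

The inverse of 9 mod 26 is 3, since 9·3=27≡1. Apply D(y)=3·(y−13) mod 26:
O(14): 3·(14−13)=3 → D
A(0): 3·(0−13)=-39≡13 → N
H(7): 3·(7−13)=-18≡8 → I
U(20): 3·(20−13)=21 → V
S(18): 3·(18−13)=15 → P
J(9): 3·(9−13)=-12≡14 → O
H(7): 3·(7−13)=-18≡8 → I
J(9): 3·(9−13)=-12≡14 → O
G(6): 3·(6−13)=-21≡5 → F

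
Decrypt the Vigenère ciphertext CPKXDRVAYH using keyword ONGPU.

Repeat the key across the ciphertext: ONGPUONGPU
C(2)−O(14): -12≡14 → O
P(15)−N(13): 2 → C
K(10)−G(6): 4 → E
X(23)−P(15): 8 → I
D(3)−U(20): -17≡9 → J
R(17)−O(14): 3 → D
V(21)−N(13): 8 → I
A(0)−G(6): -6≡20 → U
Y(24)−P(15): 9 → J
H(7)−U(20): -13≡13 → N

OCEIJDIUJN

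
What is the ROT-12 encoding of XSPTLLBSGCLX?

X(23): 23+12=35≡9 → J
S(18): 18+12=30≡4 → E
P(15): 15+12=27≡1 → B
T(19): 19+12=31≡5 → F
L(11): 11+12=23 → X
L(11): 11+12=23 → X
B(1): 1+12=13 → N
S(18): 18+12=30≡4 → E
G(6): 6+12=18 → S
C(2): 2+12=14 → O
L(11): 11+12=23 → X
X(23): 23+12=35≡9 → J

JEBFXXNESOXJ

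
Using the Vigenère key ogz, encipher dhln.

Repeat the key across the message: ogzo
d(3)+o(14): 17 → r
h(7)+g(6): 13 → n
l(11)+z(25): 36≡10 → k
n(13)+o(14): 27≡1 → b

rnkb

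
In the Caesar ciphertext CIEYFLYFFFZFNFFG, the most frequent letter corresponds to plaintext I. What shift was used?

The most frequent ciphertext letter is F (appears 7 times).
F is position 5; I is position 8.
Shift = -3≡23.

23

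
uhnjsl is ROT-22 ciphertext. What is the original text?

ylrnwp

u(20): 20−22=-2≡24 → y
h(7): 7−22=-15≡11 → l
n(13): 13−22=-9≡17 → r
j(9): 9−22=-13≡13 → n
s(18): 18−22=-4≡22 → w
l(11): 11−22=-11≡15 → p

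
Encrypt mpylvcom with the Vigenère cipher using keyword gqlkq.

sfjvliex

Repeat the key across the message: gqlkqgql
m(12)+g(6): 18 → s
p(15)+q(16): 31≡5 → f
y(24)+l(11): 35≡9 → j
l(11)+k(10): 21 → v
v(21)+q(16): 37≡11 → l
c(2)+g(6): 8 → i
o(14)+q(16): 30≡4 → e
m(12)+l(11): 23 → x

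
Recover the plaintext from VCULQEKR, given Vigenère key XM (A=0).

YQXZTSNF

Repeat the key across the ciphertext: XMXMXMXM
V(21)−X(23): -2≡24 → Y
C(2)−M(12): -10≡16 → Q
U(20)−X(23): -3≡23 → X
L(11)−M(12): -1≡25 → Z
Q(16)−X(23): -7≡19 → T
E(4)−M(12): -8≡18 → S
K(10)−X(23): -13≡13 → N
R(17)−M(12): 5 → F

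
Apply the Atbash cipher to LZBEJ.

OAYVQ

L(11) → O(14)
Z(25) → A(0)
B(1) → Y(24)
E(4) → V(21)
J(9) → Q(16)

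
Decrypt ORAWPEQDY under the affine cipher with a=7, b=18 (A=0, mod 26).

The inverse of 7 mod 26 is 15, since 7·15=105≡1. Apply D(y)=15·(y−18) mod 26:
O(14): 15·(14−18)=-60≡18 → S
R(17): 15·(17−18)=-15≡11 → L
A(0): 15·(0−18)=-270≡16 → Q
W(22): 15·(22−18)=60≡8 → I
P(15): 15·(15−18)=-45≡7 → H
E(4): 15·(4−18)=-210≡24 → Y
Q(16): 15·(16−18)=-30≡22 → W
D(3): 15·(3−18)=-225≡9 → J
Y(24): 15·(24−18)=90≡12 → M

SLQIHYWJM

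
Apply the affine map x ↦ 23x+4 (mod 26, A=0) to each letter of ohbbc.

ojbby

o(14): 23·14+4=326≡14 → o
h(7): 23·7+4=165≡9 → j
b(1): 23·1+4=27≡1 → b
b(1): 23·1+4=27≡1 → b
c(2): 23·2+4=50≡24 → y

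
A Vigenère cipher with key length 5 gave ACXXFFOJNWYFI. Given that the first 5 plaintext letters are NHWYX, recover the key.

Subtract each crib letter from the matching ciphertext letter (mod 26):
A(0)−N(13)=-13≡13 → N
C(2)−H(7)=-5≡21 → V
X(23)−W(22)=1 → B
X(23)−Y(24)=-1≡25 → Z
F(5)−X(23)=-18≡8 → I

NVBZI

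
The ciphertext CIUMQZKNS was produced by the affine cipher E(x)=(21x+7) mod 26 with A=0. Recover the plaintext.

The inverse of 21 mod 26 is 5, since 21·5=105≡1. Apply D(y)=5·(y−7) mod 26:
C(2): 5·(2−7)=-25≡1 → B
I(8): 5·(8−7)=5 → F
U(20): 5·(20−7)=65≡13 → N
M(12): 5·(12−7)=25 → Z
Q(16): 5·(16−7)=45≡19 → T
Z(25): 5·(25−7)=90≡12 → M
K(10): 5·(10−7)=15 → P
N(13): 5·(13−7)=30≡4 → E
S(18): 5·(18−7)=55≡3 → D

BFNZTMPED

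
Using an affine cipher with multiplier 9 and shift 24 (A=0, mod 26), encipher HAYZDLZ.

H(7): 9·7+24=87≡9 → J
A(0): 9·0+24=24 → Y
Y(24): 9·24+24=240≡6 → G
Z(25): 9·25+24=249≡15 → P
D(3): 9·3+24=51≡25 → Z
L(11): 9·11+24=123≡19 → T
Z(25): 9·25+24=249≡15 → P

JYGPZTP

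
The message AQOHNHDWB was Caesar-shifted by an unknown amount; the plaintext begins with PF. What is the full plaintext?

PFDWCWSLQ

From the crib: A(0)−P(15)=-15≡11, so the shift is 11.
Subtract 11 from each ciphertext letter:
A(0): 0−11=-11≡15 → P
Q(16): 16−11=5 → F
O(14): 14−11=3 → D
H(7): 7−11=-4≡22 → W
N(13): 13−11=2 → C
H(7): 7−11=-4≡22 → W
D(3): 3−11=-8≡18 → S
W(22): 22−11=11 → L
B(1): 1−11=-10≡16 → Q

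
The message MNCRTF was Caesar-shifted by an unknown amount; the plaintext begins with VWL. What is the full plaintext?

From the crib: M(12)−V(21)=-9≡17, so the shift is 17.
Subtract 17 from each ciphertext letter:
M(12): 12−17=-5≡21 → V
N(13): 13−17=-4≡22 → W
C(2): 2−17=-15≡11 → L
R(17): 17−17=0 → A
T(19): 19−17=2 → C
F(5): 5−17=-12≡14 → O

VWLACO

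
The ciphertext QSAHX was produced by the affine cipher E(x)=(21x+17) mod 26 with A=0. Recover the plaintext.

VFTCE

The inverse of 21 mod 26 is 5, since 21·5=105≡1. Apply D(y)=5·(y−17) mod 26:
Q(16): 5·(16−17)=-5≡21 → V
S(18): 5·(18−17)=5 → F
A(0): 5·(0−17)=-85≡19 → T
H(7): 5·(7−17)=-50≡2 → C
X(23): 5·(23−17)=30≡4 → E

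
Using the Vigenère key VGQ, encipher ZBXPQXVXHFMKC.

UHNKWNQDXASAX

Repeat the key across the message: VGQVGQVGQVGQV
Z(25)+V(21): 46≡20 → U
B(1)+G(6): 7 → H
X(23)+Q(16): 39≡13 → N
P(15)+V(21): 36≡10 → K
Q(16)+G(6): 22 → W
X(23)+Q(16): 39≡13 → N
V(21)+V(21): 42≡16 → Q
X(23)+G(6): 29≡3 → D
H(7)+Q(16): 23 → X
F(5)+V(21): 26≡0 → A
M(12)+G(6): 18 → S
K(10)+Q(16): 26≡0 → A
C(2)+V(21): 23 → X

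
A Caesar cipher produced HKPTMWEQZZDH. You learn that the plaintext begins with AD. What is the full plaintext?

ADIMFPXJSSWA

From the crib: H(7)−A(0)=7, so the shift is 7.
Subtract 7 from each ciphertext letter:
H(7): 7−7=0 → A
K(10): 10−7=3 → D
P(15): 15−7=8 → I
T(19): 19−7=12 → M
M(12): 12−7=5 → F
W(22): 22−7=15 → P
E(4): 4−7=-3≡23 → X
Q(16): 16−7=9 → J
Z(25): 25−7=18 → S
Z(25): 25−7=18 → S
D(3): 3−7=-4≡22 → W
H(7): 7−7=0 → A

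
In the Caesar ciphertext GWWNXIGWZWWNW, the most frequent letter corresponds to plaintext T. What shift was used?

3

The most frequent ciphertext letter is W (appears 6 times).
W is position 22; T is position 19.
Shift = 3.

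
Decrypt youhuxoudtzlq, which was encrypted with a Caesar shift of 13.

lbhuhkbhqgmyd

y(24): 24−13=11 → l
o(14): 14−13=1 → b
u(20): 20−13=7 → h
h(7): 7−13=-6≡20 → u
u(20): 20−13=7 → h
x(23): 23−13=10 → k
o(14): 14−13=1 → b
u(20): 20−13=7 → h
d(3): 3−13=-10≡16 → q
t(19): 19−13=6 → g
z(25): 25−13=12 → m
l(11): 11−13=-2≡24 → y
q(16): 16−13=3 → d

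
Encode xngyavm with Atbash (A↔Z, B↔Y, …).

x(23) → c(2)
n(13) → m(12)
g(6) → t(19)
y(24) → b(1)
a(0) → z(25)
v(21) → e(4)
m(12) → n(13)

cmtbzen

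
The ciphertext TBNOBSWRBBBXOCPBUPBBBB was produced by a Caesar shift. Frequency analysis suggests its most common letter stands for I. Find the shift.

19

The most frequent ciphertext letter is B (appears 10 times).
B is position 1; I is position 8.
Shift = -7≡19.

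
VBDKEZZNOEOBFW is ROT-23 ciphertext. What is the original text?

V(21): 21−23=-2≡24 → Y
B(1): 1−23=-22≡4 → E
D(3): 3−23=-20≡6 → G
K(10): 10−23=-13≡13 → N
E(4): 4−23=-19≡7 → H
Z(25): 25−23=2 → C
Z(25): 25−23=2 → C
N(13): 13−23=-10≡16 → Q
O(14): 14−23=-9≡17 → R
E(4): 4−23=-19≡7 → H
O(14): 14−23=-9≡17 → R
B(1): 1−23=-22≡4 → E
F(5): 5−23=-18≡8 → I
W(22): 22−23=-1≡25 → Z

YEGNHCCQRHREIZ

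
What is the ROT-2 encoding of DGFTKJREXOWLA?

D(3): 3+2=5 → F
G(6): 6+2=8 → I
F(5): 5+2=7 → H
T(19): 19+2=21 → V
K(10): 10+2=12 → M
J(9): 9+2=11 → L
R(17): 17+2=19 → T
E(4): 4+2=6 → G
X(23): 23+2=25 → Z
O(14): 14+2=16 → Q
W(22): 22+2=24 → Y
L(11): 11+2=13 → N
A(0): 0+2=2 → C

FIHVMLTGZQYNC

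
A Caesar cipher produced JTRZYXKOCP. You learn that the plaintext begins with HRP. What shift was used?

From the crib: J(9)−H(7)=2, so the shift is 2.

2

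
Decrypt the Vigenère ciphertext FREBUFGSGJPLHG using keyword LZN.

USRQVSVTTYQYWH

Repeat the key across the ciphertext: LZNLZNLZNLZNLZ
F(5)−L(11): -6≡20 → U
R(17)−Z(25): -8≡18 → S
E(4)−N(13): -9≡17 → R
B(1)−L(11): -10≡16 → Q
U(20)−Z(25): -5≡21 → V
F(5)−N(13): -8≡18 → S
G(6)−L(11): -5≡21 → V
S(18)−Z(25): -7≡19 → T
G(6)−N(13): -7≡19 → T
J(9)−L(11): -2≡24 → Y
P(15)−Z(25): -10≡16 → Q
L(11)−N(13): -2≡24 → Y
H(7)−L(11): -4≡22 → W
G(6)−Z(25): -19≡7 → H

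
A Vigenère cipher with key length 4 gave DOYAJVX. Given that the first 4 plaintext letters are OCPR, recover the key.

Subtract each crib letter from the matching ciphertext letter (mod 26):
D(3)−O(14)=-11≡15 → P
O(14)−C(2)=12 → M
Y(24)−P(15)=9 → J
A(0)−R(17)=-17≡9 → J

PMJJ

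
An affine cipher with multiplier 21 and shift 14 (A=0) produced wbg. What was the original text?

The inverse of 21 mod 26 is 5, since 21·5=105≡1. Apply D(y)=5·(y−14) mod 26:
w(22): 5·(22−14)=40≡14 → o
b(1): 5·(1−14)=-65≡13 → n
g(6): 5·(6−14)=-40≡12 → m

onm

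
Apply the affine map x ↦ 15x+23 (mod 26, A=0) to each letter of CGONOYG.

C(2): 15·2+23=53≡1 → B
G(6): 15·6+23=113≡9 → J
O(14): 15·14+23=233≡25 → Z
N(13): 15·13+23=218≡10 → K
O(14): 15·14+23=233≡25 → Z
Y(24): 15·24+23=383≡19 → T
G(6): 15·6+23=113≡9 → J

BJZKZTJ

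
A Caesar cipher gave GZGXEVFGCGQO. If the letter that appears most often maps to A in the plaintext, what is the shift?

6

The most frequent ciphertext letter is G (appears 4 times).
G is position 6; A is position 0.
Shift = 6.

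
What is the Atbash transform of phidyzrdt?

p(15) → k(10)
h(7) → s(18)
i(8) → r(17)
d(3) → w(22)
y(24) → b(1)
z(25) → a(0)
r(17) → i(8)
d(3) → w(22)
t(19) → g(6)

ksrwbaiwg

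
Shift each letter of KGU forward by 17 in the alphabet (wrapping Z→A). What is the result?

K(10): 10+17=27≡1 → B
G(6): 6+17=23 → X
U(20): 20+17=37≡11 → L

BXL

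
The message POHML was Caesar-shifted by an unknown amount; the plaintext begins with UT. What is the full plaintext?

From the crib: P(15)−U(20)=-5≡21, so the shift is 21.
Subtract 21 from each ciphertext letter:
P(15): 15−21=-6≡20 → U
O(14): 14−21=-7≡19 → T
H(7): 7−21=-14≡12 → M
M(12): 12−21=-9≡17 → R
L(11): 11−21=-10≡16 → Q

UTMRQ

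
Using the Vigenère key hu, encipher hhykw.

Repeat the key across the message: huhuh
h(7)+h(7): 14 → o
h(7)+u(20): 27≡1 → b
y(24)+h(7): 31≡5 → f
k(10)+u(20): 30≡4 → e
w(22)+h(7): 29≡3 → d

obfed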